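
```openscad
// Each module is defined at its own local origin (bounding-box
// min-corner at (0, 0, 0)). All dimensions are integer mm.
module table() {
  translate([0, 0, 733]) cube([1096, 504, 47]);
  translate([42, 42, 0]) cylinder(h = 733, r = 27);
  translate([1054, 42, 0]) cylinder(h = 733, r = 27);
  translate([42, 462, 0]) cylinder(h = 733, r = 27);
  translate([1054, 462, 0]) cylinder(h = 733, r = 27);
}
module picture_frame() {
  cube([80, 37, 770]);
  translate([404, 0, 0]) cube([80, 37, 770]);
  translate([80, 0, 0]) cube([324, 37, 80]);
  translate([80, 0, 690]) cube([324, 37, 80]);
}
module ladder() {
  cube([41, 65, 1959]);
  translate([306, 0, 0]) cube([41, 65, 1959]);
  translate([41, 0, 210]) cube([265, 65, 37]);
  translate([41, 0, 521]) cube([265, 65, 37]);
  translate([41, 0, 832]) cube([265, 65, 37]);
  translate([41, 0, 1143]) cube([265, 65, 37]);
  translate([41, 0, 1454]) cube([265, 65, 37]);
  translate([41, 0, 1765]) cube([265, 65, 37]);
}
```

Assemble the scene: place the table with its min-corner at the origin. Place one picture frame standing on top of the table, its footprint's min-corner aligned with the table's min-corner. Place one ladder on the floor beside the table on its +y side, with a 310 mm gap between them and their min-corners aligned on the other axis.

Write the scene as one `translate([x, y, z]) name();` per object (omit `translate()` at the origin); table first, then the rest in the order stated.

table();
translate([0, 0, 780]) picture_frame();
translate([0, 814, 0]) ladder();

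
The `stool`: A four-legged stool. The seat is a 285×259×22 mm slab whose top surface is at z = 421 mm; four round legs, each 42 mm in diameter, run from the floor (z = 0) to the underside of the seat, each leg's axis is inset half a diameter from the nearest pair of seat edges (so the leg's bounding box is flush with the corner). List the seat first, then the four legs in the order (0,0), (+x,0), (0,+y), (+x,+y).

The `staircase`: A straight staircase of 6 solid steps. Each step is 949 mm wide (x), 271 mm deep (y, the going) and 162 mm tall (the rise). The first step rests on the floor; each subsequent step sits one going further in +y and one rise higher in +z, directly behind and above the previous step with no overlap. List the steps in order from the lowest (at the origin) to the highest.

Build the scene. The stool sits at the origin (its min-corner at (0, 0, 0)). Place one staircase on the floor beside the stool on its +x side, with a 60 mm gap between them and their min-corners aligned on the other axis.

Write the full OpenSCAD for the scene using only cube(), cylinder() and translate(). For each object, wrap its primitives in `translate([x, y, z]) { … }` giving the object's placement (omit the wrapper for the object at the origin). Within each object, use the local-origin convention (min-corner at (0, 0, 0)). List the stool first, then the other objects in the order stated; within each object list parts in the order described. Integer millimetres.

translate([0, 0, 399]) cube([285, 259, 22]);
translate([21, 21, 0]) cylinder(h = 399, r = 21);
translate([264, 21, 0]) cylinder(h = 399, r = 21);
translate([21, 238, 0]) cylinder(h = 399, r = 21);
translate([264, 238, 0]) cylinder(h = 399, r = 21);
translate([345, 0, 0]) {
  cube([949, 271, 162]);
  translate([0, 271, 162]) cube([949, 271, 162]);
  translate([0, 542, 324]) cube([949, 271, 162]);
  translate([0, 813, 486]) cube([949, 271, 162]);
  translate([0, 1084, 648]) cube([949, 271, 162]);
  translate([0, 1355, 810]) cube([949, 271, 162]);
}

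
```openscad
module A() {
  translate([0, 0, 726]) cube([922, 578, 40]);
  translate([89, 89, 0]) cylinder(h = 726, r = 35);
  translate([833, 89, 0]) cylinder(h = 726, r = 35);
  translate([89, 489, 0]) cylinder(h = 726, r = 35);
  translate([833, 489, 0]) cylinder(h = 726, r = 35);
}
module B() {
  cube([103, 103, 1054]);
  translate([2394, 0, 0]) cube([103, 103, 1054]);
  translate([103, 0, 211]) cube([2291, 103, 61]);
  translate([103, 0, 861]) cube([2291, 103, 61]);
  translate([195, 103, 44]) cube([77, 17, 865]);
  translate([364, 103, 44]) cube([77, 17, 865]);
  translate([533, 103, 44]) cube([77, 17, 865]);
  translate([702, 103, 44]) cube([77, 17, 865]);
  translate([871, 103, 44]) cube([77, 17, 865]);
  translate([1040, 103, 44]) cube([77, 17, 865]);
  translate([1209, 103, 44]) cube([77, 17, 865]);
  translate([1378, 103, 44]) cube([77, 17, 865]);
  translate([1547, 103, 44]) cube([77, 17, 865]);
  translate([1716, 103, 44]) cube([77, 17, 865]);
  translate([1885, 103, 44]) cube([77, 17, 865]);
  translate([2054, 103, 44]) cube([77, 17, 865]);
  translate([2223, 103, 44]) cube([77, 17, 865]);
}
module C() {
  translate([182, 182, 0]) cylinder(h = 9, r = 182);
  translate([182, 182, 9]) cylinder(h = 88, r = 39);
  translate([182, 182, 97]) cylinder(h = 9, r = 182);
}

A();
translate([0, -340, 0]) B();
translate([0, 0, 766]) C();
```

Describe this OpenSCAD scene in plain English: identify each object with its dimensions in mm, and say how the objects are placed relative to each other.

A is a table with a 922×578 mm rectangular top, 40 mm thick, top surface at z = 766 mm, supported by four round legs of 70 mm diameter, each leg's bounding box inset 54 mm from the nearest pair of top edges, running from the floor.

B is a fence section. Two 103×103 mm posts, 1054 mm tall, stand on the floor with a clear span of 2291 mm between their inner faces. Two horizontal rails of 103×61 mm section span the gap between the posts with their undersides at z = 211 mm and z = 861 mm, flush with the posts' −y face. 13 pickets, each 77 mm wide, 17 mm thick and 865 mm tall, are fixed to the +y face of the rails with their bottoms at z = 44 mm, evenly spaced across the span with equal gaps (rounded down to the nearest mm) at the −x end and between each pair — any rounding remainder accumulates at the +x end.

C is a spool: two coaxial disc flanges of radius 182 mm and thickness 9 mm, joined by a core cylinder of radius 39 mm and height 88 mm. The lower flange rests on z = 0 and the three cylinders share a vertical axis.

The fence section is on the floor beside the table on its −y side. The spool is on top of the table.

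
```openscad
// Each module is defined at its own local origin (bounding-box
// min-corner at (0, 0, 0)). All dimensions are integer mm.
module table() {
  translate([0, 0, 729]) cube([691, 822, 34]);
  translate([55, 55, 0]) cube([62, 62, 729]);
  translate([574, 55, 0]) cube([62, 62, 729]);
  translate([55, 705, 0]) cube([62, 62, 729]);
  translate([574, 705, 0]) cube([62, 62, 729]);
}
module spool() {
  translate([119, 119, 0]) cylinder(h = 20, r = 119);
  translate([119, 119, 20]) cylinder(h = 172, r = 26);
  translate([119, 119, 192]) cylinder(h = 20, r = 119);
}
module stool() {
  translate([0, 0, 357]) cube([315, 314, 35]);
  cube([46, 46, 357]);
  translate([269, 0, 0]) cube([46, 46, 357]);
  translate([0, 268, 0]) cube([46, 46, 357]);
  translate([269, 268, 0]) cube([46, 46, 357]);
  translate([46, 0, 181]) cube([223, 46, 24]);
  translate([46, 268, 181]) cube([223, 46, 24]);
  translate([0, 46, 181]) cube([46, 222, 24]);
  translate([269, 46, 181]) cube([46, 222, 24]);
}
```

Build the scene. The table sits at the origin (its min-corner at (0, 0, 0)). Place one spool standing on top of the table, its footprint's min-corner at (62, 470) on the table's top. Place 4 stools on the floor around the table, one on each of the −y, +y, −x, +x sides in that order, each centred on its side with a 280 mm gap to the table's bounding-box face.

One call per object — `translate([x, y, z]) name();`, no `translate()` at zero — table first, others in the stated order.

table();
translate([62, 470, 763]) spool();
translate([188, -594, 0]) stool();
translate([188, 1102, 0]) stool();
translate([-595, 254, 0]) stool();
translate([971, 254, 0]) stool();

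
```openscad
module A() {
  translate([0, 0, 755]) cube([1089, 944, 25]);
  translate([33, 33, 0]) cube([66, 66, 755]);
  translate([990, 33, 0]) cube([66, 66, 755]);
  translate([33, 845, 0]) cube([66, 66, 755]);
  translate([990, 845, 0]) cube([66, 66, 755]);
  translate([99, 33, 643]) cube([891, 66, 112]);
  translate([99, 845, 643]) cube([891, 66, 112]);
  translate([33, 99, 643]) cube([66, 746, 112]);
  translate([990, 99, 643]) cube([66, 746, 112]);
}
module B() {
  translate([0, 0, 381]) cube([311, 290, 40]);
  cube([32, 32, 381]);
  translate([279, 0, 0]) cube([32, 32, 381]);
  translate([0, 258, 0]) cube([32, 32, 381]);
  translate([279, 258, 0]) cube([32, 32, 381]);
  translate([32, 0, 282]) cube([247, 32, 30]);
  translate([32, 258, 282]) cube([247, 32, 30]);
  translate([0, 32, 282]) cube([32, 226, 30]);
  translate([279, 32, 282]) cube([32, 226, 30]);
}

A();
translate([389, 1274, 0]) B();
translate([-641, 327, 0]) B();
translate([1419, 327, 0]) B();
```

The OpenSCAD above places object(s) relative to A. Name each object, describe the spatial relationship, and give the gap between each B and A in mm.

Each stool's nearest face is 330 mm from the table's bounding box.

A is a table. B is a stool. Three stools sit around the table at the +y, −x, +x sides. The gap between each stool and the table is 330 mm.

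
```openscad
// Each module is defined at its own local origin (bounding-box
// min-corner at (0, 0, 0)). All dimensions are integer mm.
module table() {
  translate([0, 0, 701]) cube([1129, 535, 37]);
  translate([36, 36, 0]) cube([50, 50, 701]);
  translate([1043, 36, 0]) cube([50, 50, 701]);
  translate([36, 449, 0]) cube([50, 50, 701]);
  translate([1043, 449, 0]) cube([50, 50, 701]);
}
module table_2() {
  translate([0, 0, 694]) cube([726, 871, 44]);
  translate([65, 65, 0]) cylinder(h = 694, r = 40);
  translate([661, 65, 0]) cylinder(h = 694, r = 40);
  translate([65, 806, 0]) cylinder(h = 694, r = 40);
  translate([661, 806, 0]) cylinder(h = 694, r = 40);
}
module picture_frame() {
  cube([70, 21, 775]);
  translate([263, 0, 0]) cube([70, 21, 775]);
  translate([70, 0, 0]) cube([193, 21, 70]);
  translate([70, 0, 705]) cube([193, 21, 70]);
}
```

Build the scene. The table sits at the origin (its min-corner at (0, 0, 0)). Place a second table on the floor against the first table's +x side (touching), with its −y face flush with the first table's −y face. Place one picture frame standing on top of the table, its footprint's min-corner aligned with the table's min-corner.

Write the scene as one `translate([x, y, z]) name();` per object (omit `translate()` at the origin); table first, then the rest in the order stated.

table();
translate([1129, 0, 0]) table_2();
translate([0, 0, 738]) picture_frame();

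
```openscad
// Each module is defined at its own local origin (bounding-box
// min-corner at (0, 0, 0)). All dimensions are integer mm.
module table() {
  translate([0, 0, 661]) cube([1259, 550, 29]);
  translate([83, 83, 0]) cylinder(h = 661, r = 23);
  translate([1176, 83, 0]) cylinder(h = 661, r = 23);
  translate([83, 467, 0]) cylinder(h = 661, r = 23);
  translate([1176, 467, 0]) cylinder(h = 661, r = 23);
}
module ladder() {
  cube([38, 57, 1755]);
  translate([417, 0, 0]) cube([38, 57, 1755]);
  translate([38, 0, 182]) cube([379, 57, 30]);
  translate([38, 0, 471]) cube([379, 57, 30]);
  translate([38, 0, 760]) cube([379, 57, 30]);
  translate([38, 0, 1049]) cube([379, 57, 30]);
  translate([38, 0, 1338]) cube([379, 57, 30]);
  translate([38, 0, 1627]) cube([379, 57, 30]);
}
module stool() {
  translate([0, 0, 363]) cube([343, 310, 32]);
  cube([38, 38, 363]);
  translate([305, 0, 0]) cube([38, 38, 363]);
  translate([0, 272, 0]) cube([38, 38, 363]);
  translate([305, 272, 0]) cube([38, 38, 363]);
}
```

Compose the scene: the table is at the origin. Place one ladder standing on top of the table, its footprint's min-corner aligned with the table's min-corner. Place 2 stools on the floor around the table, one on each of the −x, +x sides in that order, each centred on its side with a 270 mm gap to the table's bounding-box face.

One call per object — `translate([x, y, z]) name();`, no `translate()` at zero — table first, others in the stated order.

table();
translate([0, 0, 690]) ladder();
translate([-613, 120, 0]) stool();
translate([1529, 120, 0]) stool();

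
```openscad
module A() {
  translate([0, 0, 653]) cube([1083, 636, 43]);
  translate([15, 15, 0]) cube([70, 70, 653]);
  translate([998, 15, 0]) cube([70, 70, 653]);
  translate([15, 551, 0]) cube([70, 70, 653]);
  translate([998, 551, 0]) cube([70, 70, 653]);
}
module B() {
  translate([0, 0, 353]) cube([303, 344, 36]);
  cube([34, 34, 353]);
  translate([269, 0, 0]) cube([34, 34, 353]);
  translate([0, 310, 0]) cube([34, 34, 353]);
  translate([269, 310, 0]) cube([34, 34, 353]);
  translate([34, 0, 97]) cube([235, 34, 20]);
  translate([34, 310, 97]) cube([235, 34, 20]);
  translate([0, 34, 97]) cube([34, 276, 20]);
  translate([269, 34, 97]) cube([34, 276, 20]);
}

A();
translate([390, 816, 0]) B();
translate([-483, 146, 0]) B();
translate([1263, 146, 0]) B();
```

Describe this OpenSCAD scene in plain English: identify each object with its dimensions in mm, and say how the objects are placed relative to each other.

A is a rectangular dining table. The top is 1083×636×43 mm with its upper surface at z = 696 mm. It stands on four 70×70 mm square legs, each inset 15 mm from the nearest pair of top edges, running from the floor to the underside of the top.

B is a four-legged stool. The seat is 303×344 mm, 36 mm thick, top at z = 389 mm. It stands on four square legs, each 34×34 mm in cross-section, from z = 0 to the seat underside, each flush with a corner of the seat. Four stretchers, 34 mm wide and 20 mm tall, connect adjacent legs with their undersides at z = 97 mm, each running between the inner faces of the legs it joins and aligned with the legs' outer faces on the other axis.

Three stools sit around the table at the +y, −x, +x sides.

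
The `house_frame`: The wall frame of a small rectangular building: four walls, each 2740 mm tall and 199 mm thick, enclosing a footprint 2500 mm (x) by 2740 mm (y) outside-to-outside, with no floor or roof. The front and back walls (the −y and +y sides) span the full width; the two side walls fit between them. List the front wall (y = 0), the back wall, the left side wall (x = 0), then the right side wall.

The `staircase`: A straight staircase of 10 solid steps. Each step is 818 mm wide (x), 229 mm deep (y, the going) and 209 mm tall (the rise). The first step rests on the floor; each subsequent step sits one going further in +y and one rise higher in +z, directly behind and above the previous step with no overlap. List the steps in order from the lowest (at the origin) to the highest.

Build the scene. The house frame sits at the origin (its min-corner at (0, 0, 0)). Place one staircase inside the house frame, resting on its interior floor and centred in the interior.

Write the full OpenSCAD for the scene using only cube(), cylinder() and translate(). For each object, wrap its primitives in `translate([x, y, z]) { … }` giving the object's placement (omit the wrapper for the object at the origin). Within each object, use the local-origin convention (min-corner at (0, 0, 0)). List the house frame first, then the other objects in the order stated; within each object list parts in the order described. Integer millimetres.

cube([2500, 199, 2740]);
translate([0, 2541, 0]) cube([2500, 199, 2740]);
translate([0, 199, 0]) cube([199, 2342, 2740]);
translate([2301, 199, 0]) cube([199, 2342, 2740]);
translate([841, 225, 0]) {
  cube([818, 229, 209]);
  translate([0, 229, 209]) cube([818, 229, 209]);
  translate([0, 458, 418]) cube([818, 229, 209]);
  translate([0, 687, 627]) cube([818, 229, 209]);
  translate([0, 916, 836]) cube([818, 229, 209]);
  translate([0, 1145, 1045]) cube([818, 229, 209]);
  translate([0, 1374, 1254]) cube([818, 229, 209]);
  translate([0, 1603, 1463]) cube([818, 229, 209]);
  translate([0, 1832, 1672]) cube([818, 229, 209]);
  translate([0, 2061, 1881]) cube([818, 229, 209]);
}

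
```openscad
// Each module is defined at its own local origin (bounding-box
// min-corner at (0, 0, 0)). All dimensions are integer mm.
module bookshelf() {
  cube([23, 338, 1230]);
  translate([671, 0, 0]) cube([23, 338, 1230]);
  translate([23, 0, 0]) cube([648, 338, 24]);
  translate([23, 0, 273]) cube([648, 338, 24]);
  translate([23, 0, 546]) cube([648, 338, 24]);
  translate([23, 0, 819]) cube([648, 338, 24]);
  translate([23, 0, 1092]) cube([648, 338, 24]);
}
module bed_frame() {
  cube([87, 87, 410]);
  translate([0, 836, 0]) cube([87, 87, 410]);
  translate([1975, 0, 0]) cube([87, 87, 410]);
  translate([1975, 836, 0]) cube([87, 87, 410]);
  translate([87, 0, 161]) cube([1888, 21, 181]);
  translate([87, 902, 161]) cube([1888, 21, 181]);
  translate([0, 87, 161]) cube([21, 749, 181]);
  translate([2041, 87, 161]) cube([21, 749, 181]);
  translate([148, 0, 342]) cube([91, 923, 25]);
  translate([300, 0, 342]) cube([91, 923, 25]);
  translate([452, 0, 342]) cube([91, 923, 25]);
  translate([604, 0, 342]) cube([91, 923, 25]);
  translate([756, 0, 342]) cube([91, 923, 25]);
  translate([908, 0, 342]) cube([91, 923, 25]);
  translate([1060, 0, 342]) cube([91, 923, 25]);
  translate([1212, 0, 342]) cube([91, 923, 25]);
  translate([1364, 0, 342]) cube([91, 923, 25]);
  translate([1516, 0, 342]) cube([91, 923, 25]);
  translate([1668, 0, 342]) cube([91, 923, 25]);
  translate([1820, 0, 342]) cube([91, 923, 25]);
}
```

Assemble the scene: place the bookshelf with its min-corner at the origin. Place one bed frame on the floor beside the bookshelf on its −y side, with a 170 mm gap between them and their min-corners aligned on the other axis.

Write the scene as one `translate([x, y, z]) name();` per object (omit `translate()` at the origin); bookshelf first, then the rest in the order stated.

bookshelf();
translate([0, -1093, 0]) bed_frame();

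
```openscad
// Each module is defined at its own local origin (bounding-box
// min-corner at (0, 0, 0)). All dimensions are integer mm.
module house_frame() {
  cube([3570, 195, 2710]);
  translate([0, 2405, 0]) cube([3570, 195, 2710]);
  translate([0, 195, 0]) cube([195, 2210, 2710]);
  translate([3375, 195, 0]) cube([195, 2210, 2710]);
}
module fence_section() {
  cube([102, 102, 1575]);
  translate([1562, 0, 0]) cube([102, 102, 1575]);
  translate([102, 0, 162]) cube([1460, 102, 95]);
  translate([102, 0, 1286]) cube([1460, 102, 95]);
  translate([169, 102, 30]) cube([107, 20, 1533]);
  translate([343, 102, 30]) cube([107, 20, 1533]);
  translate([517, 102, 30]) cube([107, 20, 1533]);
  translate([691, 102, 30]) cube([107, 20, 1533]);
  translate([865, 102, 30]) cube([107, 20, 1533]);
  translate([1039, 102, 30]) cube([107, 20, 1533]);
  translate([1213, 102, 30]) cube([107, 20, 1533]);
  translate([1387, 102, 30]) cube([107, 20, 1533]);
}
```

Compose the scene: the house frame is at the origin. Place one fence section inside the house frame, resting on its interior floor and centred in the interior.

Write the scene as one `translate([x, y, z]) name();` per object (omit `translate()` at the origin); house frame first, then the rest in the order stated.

house_frame();
translate([953, 1239, 0]) fence_section();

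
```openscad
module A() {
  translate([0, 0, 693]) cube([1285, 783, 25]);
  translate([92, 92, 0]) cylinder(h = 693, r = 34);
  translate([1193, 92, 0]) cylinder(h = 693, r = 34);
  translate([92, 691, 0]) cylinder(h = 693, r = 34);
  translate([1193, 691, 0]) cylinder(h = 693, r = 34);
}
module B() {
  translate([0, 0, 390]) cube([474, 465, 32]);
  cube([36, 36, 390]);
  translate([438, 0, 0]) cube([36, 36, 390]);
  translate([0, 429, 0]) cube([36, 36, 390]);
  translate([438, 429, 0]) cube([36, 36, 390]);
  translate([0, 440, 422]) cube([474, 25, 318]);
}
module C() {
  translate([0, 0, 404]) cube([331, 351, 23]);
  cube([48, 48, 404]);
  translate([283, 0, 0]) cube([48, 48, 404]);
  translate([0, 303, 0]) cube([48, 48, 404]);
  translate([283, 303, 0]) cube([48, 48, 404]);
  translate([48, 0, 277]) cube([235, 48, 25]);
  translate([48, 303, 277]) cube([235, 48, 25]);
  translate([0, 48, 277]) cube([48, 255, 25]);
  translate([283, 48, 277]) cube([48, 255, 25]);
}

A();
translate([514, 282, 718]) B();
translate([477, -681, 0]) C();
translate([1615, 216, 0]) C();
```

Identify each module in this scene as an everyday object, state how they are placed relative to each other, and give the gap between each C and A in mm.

Each stool's nearest face is 330 mm from the table's bounding box.

A is a table. B is a chair. C is a stool. The chair is on top of the table. Two stools sit around the table at the −y, +x sides. The gap between each stool and the table is 330 mm.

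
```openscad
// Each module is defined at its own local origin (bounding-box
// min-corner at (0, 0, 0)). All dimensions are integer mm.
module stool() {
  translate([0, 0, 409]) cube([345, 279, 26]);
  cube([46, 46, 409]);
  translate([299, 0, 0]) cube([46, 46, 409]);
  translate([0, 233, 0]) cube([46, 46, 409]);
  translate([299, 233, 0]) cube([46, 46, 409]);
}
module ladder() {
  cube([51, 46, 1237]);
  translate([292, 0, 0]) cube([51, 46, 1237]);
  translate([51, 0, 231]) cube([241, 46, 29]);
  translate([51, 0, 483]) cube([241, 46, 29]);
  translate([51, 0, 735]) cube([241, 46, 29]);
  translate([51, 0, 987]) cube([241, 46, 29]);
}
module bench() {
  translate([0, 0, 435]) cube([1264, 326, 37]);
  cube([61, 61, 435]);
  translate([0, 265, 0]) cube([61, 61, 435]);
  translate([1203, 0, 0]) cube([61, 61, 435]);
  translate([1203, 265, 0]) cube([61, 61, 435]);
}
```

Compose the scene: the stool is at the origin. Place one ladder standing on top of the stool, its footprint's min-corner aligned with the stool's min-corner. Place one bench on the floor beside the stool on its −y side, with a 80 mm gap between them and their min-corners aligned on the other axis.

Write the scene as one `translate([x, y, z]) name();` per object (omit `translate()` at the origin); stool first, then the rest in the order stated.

stool();
translate([0, 0, 435]) ladder();
translate([0, -406, 0]) bench();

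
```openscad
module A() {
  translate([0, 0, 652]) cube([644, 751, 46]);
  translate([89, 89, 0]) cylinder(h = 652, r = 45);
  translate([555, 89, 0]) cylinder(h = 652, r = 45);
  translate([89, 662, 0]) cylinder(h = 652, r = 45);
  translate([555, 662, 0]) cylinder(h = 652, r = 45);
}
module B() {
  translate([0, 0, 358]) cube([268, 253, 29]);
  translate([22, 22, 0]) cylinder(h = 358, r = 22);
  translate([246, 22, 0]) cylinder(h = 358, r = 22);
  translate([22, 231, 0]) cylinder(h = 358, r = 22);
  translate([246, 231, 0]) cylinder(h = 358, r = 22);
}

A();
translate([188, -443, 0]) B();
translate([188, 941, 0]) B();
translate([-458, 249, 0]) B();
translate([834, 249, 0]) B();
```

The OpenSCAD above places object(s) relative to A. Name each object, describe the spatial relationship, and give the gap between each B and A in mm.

A is a table. B is a stool. Four stools sit around the table at the −y, +y, −x, +x sides. The gap between each stool and the table is 190 mm.

Each stool's nearest face is 190 mm from the table's bounding box.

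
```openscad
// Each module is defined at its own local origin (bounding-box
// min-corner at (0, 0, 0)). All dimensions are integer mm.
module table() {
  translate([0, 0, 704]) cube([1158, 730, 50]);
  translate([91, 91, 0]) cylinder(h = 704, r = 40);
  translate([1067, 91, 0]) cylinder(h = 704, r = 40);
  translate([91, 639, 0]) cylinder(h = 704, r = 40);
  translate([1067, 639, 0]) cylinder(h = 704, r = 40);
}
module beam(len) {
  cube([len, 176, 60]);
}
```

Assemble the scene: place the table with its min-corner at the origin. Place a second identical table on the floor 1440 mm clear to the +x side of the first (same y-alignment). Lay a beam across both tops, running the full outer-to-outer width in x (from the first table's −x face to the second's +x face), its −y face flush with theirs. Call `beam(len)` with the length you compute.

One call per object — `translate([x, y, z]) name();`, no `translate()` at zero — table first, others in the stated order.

table();
translate([2598, 0, 0]) table();
translate([0, 0, 754]) beam(3756);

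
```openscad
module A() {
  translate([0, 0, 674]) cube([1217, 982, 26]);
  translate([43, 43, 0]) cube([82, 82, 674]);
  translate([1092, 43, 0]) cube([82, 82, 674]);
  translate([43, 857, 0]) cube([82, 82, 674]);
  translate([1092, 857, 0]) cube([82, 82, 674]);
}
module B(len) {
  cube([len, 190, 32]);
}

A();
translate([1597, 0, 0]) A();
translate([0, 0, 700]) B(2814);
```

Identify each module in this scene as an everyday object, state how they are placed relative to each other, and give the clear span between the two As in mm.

Second table starts at x = 1597; first ends at x = 1217; clear span = 1597 − 1217 = 380 mm.

A is a table. B is a beam. A beam spans the tops of two tables. The clear span between the two tables is 380 mm.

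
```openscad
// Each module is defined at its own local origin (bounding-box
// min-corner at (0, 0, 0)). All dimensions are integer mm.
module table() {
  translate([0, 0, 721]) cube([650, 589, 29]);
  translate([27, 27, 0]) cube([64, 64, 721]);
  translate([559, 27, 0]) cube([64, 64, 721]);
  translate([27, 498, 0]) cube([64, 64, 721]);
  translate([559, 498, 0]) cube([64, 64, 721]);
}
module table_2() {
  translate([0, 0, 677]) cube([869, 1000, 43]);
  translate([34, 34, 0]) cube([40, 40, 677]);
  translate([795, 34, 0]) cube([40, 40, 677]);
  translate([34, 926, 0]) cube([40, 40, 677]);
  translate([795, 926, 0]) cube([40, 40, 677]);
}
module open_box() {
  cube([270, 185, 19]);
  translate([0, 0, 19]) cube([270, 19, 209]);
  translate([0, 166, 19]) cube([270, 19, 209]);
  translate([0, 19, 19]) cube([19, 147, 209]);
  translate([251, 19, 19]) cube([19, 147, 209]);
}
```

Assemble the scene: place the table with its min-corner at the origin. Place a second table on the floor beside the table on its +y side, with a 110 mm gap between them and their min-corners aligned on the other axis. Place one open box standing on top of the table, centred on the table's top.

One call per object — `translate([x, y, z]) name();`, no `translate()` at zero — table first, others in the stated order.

table();
translate([0, 699, 0]) table_2();
translate([190, 202, 750]) open_box();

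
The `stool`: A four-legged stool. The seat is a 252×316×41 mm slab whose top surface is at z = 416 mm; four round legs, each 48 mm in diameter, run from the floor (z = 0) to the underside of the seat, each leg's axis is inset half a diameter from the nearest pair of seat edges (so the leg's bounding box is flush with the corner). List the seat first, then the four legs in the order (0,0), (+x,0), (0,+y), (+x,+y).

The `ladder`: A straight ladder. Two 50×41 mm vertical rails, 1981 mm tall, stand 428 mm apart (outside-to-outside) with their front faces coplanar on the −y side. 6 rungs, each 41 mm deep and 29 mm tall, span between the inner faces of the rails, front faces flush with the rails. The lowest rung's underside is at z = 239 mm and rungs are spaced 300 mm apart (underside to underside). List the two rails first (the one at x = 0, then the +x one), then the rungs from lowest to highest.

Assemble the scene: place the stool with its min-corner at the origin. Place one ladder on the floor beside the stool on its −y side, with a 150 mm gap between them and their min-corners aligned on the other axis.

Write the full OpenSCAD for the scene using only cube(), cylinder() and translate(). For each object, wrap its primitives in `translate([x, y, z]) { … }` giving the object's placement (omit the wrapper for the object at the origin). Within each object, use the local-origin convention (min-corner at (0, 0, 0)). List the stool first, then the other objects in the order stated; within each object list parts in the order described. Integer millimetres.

translate([0, 0, 375]) cube([252, 316, 41]);
translate([24, 24, 0]) cylinder(h = 375, r = 24);
translate([228, 24, 0]) cylinder(h = 375, r = 24);
translate([24, 292, 0]) cylinder(h = 375, r = 24);
translate([228, 292, 0]) cylinder(h = 375, r = 24);
translate([0, -191, 0]) {
  cube([50, 41, 1981]);
  translate([378, 0, 0]) cube([50, 41, 1981]);
  translate([50, 0, 239]) cube([328, 41, 29]);
  translate([50, 0, 539]) cube([328, 41, 29]);
  translate([50, 0, 839]) cube([328, 41, 29]);
  translate([50, 0, 1139]) cube([328, 41, 29]);
  translate([50, 0, 1439]) cube([328, 41, 29]);
  translate([50, 0, 1739]) cube([328, 41, 29]);
}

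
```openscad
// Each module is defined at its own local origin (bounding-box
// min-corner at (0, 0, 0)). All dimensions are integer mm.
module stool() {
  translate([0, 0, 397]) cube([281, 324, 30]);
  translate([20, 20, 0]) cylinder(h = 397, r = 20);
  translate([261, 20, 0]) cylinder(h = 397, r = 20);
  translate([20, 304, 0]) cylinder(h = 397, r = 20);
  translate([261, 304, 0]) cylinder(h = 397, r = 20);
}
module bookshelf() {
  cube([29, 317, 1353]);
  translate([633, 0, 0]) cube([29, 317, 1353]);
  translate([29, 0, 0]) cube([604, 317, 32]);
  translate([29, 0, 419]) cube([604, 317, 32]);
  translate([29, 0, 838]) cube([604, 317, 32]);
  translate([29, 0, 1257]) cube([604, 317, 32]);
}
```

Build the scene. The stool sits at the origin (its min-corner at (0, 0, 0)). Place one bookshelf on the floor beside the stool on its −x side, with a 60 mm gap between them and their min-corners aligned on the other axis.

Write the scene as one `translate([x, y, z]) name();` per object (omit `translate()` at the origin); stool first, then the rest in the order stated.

stool();
translate([-722, 0, 0]) bookshelf();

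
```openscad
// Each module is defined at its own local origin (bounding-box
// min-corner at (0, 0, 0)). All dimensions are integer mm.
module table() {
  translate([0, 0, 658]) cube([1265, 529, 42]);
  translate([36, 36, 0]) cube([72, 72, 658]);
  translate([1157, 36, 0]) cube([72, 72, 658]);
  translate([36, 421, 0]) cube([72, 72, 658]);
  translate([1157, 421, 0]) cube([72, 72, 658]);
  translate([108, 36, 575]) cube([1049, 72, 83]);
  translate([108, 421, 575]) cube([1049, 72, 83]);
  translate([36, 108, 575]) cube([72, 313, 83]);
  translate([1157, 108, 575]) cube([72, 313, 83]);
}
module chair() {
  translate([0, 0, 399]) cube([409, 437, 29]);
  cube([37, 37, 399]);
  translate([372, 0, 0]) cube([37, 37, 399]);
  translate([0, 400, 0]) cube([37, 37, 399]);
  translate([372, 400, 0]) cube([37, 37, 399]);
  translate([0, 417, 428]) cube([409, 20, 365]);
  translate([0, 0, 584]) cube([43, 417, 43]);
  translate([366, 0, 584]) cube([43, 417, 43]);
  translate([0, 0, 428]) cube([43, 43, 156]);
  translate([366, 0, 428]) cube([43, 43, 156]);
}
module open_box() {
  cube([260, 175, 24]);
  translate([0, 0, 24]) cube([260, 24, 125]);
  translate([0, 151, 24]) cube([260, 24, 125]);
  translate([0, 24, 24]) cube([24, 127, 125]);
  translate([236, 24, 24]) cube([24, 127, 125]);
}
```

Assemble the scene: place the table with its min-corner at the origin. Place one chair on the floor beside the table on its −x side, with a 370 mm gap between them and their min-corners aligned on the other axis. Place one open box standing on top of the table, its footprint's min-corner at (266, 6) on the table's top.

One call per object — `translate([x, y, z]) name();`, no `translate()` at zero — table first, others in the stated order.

table();
translate([-779, 0, 0]) chair();
translate([266, 6, 700]) open_box();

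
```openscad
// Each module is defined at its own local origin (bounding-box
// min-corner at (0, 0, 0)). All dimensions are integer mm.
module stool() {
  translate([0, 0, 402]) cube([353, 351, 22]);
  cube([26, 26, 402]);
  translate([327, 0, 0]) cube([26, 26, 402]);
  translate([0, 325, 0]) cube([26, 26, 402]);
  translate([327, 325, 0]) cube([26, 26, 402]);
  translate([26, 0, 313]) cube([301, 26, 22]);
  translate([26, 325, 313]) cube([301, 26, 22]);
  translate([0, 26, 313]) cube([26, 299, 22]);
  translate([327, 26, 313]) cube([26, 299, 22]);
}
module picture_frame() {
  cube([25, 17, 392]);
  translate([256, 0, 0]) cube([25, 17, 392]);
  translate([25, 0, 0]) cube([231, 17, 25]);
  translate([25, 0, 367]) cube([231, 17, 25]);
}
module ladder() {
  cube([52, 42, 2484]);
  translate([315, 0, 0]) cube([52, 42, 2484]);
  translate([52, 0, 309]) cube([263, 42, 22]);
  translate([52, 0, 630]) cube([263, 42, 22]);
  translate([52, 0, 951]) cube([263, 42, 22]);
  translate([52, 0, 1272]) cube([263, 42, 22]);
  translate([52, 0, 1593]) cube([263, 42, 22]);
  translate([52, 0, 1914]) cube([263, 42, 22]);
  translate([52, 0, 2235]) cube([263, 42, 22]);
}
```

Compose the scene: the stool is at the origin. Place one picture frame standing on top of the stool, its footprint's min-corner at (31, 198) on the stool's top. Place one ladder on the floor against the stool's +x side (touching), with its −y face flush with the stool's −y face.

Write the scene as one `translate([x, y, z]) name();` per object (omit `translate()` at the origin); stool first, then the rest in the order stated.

stool();
translate([31, 198, 424]) picture_frame();
translate([353, 0, 0]) ladder();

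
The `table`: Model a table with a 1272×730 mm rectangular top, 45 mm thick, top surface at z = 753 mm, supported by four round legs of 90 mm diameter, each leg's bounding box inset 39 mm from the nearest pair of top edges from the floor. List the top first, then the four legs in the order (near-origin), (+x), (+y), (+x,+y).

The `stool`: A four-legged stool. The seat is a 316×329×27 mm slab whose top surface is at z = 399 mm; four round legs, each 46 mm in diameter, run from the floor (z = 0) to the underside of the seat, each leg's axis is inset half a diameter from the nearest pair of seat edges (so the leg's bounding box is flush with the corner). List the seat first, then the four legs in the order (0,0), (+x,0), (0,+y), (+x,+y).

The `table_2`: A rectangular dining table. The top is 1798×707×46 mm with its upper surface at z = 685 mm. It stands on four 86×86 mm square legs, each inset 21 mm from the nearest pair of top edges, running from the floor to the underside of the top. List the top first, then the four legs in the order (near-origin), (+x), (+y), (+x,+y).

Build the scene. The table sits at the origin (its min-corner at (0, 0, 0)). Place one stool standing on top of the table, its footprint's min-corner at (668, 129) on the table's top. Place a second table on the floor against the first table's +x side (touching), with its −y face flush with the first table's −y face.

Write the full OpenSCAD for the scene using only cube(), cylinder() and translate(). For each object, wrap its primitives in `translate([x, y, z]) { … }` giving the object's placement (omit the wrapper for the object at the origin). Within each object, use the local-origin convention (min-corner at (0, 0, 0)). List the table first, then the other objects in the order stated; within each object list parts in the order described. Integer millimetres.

translate([0, 0, 708]) cube([1272, 730, 45]);
translate([84, 84, 0]) cylinder(h = 708, r = 45);
translate([1188, 84, 0]) cylinder(h = 708, r = 45);
translate([84, 646, 0]) cylinder(h = 708, r = 45);
translate([1188, 646, 0]) cylinder(h = 708, r = 45);
translate([668, 129, 753]) {
  translate([0, 0, 372]) cube([316, 329, 27]);
  translate([23, 23, 0]) cylinder(h = 372, r = 23);
  translate([293, 23, 0]) cylinder(h = 372, r = 23);
  translate([23, 306, 0]) cylinder(h = 372, r = 23);
  translate([293, 306, 0]) cylinder(h = 372, r = 23);
}
translate([1272, 0, 0]) {
  translate([0, 0, 639]) cube([1798, 707, 46]);
  translate([21, 21, 0]) cube([86, 86, 639]);
  translate([1691, 21, 0]) cube([86, 86, 639]);
  translate([21, 600, 0]) cube([86, 86, 639]);
  translate([1691, 600, 0]) cube([86, 86, 639]);
}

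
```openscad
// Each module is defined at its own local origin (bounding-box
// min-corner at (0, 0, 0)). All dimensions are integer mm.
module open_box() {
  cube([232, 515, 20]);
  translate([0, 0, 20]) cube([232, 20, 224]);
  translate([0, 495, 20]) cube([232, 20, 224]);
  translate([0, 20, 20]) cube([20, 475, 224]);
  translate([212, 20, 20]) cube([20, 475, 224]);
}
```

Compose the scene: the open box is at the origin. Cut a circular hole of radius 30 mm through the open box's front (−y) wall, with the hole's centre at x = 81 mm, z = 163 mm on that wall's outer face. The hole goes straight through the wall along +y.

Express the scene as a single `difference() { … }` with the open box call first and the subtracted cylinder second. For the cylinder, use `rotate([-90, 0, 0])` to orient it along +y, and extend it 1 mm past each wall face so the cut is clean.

difference() {
  open_box();
  translate([81, -1, 163]) rotate([-90, 0, 0]) cylinder(h = 22, r = 30);
}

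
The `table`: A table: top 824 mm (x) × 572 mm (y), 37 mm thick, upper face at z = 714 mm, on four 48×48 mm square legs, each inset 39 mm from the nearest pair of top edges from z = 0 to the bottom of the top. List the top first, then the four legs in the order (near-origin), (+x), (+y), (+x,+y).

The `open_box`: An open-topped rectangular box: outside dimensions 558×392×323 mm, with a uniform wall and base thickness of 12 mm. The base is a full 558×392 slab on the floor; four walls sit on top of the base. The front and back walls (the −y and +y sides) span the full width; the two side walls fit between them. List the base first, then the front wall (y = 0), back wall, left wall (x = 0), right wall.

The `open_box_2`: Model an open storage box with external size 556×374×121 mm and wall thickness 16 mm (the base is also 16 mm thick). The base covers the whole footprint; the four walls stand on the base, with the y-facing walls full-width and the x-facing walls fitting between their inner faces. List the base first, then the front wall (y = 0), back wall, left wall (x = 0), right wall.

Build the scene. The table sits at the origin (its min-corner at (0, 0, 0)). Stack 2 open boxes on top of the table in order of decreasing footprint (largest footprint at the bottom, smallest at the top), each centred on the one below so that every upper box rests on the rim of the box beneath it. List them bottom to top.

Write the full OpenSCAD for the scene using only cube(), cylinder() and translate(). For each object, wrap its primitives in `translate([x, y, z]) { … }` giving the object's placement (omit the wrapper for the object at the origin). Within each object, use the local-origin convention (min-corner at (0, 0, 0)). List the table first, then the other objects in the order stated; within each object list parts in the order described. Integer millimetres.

translate([0, 0, 677]) cube([824, 572, 37]);
translate([39, 39, 0]) cube([48, 48, 677]);
translate([737, 39, 0]) cube([48, 48, 677]);
translate([39, 485, 0]) cube([48, 48, 677]);
translate([737, 485, 0]) cube([48, 48, 677]);
translate([133, 90, 714]) {
  cube([558, 392, 12]);
  translate([0, 0, 12]) cube([558, 12, 311]);
  translate([0, 380, 12]) cube([558, 12, 311]);
  translate([0, 12, 12]) cube([12, 368, 311]);
  translate([546, 12, 12]) cube([12, 368, 311]);
}
translate([134, 99, 1037]) {
  cube([556, 374, 16]);
  translate([0, 0, 16]) cube([556, 16, 105]);
  translate([0, 358, 16]) cube([556, 16, 105]);
  translate([0, 16, 16]) cube([16, 342, 105]);
  translate([540, 16, 16]) cube([16, 342, 105]);
}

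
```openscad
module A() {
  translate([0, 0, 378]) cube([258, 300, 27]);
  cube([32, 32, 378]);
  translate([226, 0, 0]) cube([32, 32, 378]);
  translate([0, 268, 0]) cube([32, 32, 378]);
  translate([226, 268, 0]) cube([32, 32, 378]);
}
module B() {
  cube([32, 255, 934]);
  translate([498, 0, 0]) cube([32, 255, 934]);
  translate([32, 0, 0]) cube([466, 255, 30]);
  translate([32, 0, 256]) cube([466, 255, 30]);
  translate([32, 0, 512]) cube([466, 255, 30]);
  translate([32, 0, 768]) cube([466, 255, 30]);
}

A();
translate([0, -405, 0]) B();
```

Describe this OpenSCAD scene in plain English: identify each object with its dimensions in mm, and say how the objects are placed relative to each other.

A is a simple wooden stool: a rectangular seat 258 mm (x) by 300 mm (y), 27 mm thick, top face at z = 405 mm, on four square legs, each 32×32 mm in cross-section. The legs rest on z = 0, each flush with a corner of the seat.

B is an open bookshelf. Two side panels, each 32 mm thick, 255 mm deep and 934 mm tall, stand 530 mm apart (outside-to-outside). Between them sit 4 shelves, each 30 mm thick and 255 mm deep, spanning the full gap between the sides. The bottom shelf rests on the floor (its underside at z = 0) and the clear gap between one shelf's top and the next shelf's underside is 226 mm.

The bookshelf is on the floor beside the stool on its −y side.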